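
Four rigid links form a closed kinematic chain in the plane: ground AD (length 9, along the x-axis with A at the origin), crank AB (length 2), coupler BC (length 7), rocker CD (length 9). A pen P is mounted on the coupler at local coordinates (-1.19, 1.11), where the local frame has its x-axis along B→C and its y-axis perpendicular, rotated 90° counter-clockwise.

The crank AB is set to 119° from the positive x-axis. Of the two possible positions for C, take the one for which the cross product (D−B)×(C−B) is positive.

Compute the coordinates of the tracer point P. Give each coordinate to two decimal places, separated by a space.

A=(0,0), D=(9.00,0)
B = A + 2.00·(cos119°, sin119°) = (-0.9696, 1.7492)
|BD| = 10.1219
circle(B,7.00) ∩ circle(D,9.00): a=3.4802, h=6.0736
  candidates: C₊=(3.5079,7.1300) cross=61.476; C₋=(1.4086,-4.8344) cross=-61.476
  mode + wants cross > 0 → take C=(3.5079,7.1300) (cross=61.476)
ex = (C−B)/|BC| = (0.6396,0.7687); ey = (-0.7687,0.6396)
P = B + -1.19·ex + 1.11·ey = (-2.5840,1.5445)

-2.58 1.54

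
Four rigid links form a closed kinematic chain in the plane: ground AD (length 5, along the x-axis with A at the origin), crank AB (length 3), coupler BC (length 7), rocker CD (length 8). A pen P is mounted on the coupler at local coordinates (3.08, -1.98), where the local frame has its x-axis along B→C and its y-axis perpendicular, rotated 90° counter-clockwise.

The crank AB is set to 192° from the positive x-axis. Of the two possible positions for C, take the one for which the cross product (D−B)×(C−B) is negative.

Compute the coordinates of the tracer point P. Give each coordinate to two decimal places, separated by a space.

A=(0,0), D=(5.00,0)
B = A + 3.00·(cos192°, sin192°) = (-2.9344, -0.6237)
|BD| = 7.9589
circle(B,7.00) ∩ circle(D,8.00): a=3.0371, h=6.3068
  candidates: C₊=(-0.4009,5.9017) cross=50.195; C₋=(0.5876,-6.6731) cross=-50.195
  mode - wants cross < 0 → take C=(0.5876,-6.6731) (cross=-50.195)
ex = (C−B)/|BC| = (0.5031,-0.8642); ey = (0.8642,0.5031)
P = B + 3.08·ex + -1.98·ey = (-3.0959,-4.2817)

-3.10 -4.28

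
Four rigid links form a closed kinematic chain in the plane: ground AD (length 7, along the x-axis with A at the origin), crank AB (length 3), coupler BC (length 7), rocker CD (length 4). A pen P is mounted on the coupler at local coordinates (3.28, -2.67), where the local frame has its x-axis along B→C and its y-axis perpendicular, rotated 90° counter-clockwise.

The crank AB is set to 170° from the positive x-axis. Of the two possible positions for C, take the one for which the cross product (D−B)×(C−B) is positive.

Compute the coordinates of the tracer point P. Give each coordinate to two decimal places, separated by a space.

A=(0,0), D=(7.00,0)
B = A + 3.00·(cos170°, sin170°) = (-2.9544, 0.5209)
|BD| = 9.9680
circle(B,7.00) ∩ circle(D,4.00): a=6.6393, h=2.2180
  candidates: C₊=(3.7917,2.3889) cross=22.109; C₋=(3.5599,-2.0410) cross=-22.109
  mode + wants cross > 0 → take C=(3.7917,2.3889) (cross=22.109)
ex = (C−B)/|BC| = (0.9637,0.2669); ey = (-0.2669,0.9637)
P = B + 3.28·ex + -2.67·ey = (0.9191,-1.1769)

0.92 -1.18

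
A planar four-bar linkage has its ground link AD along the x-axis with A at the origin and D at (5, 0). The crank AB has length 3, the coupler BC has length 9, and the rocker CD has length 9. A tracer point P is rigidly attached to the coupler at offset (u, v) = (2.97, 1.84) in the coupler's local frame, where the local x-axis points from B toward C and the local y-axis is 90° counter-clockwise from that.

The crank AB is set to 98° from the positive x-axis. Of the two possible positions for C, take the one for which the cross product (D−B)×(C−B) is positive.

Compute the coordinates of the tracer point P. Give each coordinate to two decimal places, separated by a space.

0.61 6.31

A=(0,0), D=(5.00,0)
B = A + 3.00·(cos98°, sin98°) = (-0.4175, 2.9708)
|BD| = 6.1786
circle(B,9.00) ∩ circle(D,9.00): a=3.0893, h=8.4532
  candidates: C₊=(6.3557,8.8973) cross=52.229; C₋=(-1.7732,-5.9265) cross=-52.229
  mode + wants cross > 0 → take C=(6.3557,8.8973) (cross=52.229)
ex = (C−B)/|BC| = (0.7526,0.6585); ey = (-0.6585,0.7526)
P = B + 2.97·ex + 1.84·ey = (0.6060,6.3113)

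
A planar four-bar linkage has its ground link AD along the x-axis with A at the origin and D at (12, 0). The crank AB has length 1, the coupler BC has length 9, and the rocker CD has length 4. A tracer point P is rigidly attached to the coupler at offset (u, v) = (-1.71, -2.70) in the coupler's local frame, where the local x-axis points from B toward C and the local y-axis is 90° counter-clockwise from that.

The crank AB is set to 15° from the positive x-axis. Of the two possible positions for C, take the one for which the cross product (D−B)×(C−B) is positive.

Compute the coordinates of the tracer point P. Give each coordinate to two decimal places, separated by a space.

0.20 -2.84

A=(0,0), D=(12.00,0)
B = A + 1.00·(cos15°, sin15°) = (0.9659, 0.2588)
|BD| = 11.0371
circle(B,9.00) ∩ circle(D,4.00): a=8.4632, h=3.0618
  candidates: C₊=(9.4986,3.1213) cross=33.794; C₋=(9.3550,-3.0006) cross=-33.794
  mode + wants cross > 0 → take C=(9.4986,3.1213) (cross=33.794)
ex = (C−B)/|BC| = (0.9481,0.3181); ey = (-0.3181,0.9481)
P = B + -1.71·ex + -2.70·ey = (0.2035,-2.8449)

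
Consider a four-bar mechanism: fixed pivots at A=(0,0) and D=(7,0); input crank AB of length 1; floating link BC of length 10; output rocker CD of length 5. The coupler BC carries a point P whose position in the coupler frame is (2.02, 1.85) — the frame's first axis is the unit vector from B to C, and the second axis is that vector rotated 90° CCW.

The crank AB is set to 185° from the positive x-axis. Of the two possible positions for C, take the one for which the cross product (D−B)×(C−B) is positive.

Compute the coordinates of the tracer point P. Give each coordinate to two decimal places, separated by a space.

-0.19 2.53

A=(0,0), D=(7.00,0)
B = A + 1.00·(cos185°, sin185°) = (-0.9962, -0.0872)
|BD| = 7.9967
circle(B,10.00) ∩ circle(D,5.00): a=8.6878, h=4.9520
  candidates: C₊=(7.6371,4.9592) cross=39.600; C₋=(7.7450,-4.9442) cross=-39.600
  mode + wants cross > 0 → take C=(7.6371,4.9592) (cross=39.600)
ex = (C−B)/|BC| = (0.8633,0.5046); ey = (-0.5046,0.8633)
P = B + 2.02·ex + 1.85·ey = (-0.1859,2.5294)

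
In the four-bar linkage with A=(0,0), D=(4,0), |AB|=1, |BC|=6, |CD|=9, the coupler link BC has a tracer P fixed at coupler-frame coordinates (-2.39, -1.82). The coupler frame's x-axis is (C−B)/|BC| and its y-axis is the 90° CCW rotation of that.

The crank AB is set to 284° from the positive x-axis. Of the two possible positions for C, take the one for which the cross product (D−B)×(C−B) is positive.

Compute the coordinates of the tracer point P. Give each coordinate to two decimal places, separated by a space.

3.24 -0.88

A=(0,0), D=(4.00,0)
B = A + 1.00·(cos284°, sin284°) = (0.2419, -0.9703)
|BD| = 3.8813
circle(B,6.00) ∩ circle(D,9.00): a=-3.8563, h=4.5966
  candidates: C₊=(-4.6411,2.5163) cross=17.841; C₋=(-2.3429,-6.3850) cross=-17.841
  mode + wants cross > 0 → take C=(-4.6411,2.5163) (cross=17.841)
ex = (C−B)/|BC| = (-0.8138,0.5811); ey = (-0.5811,-0.8138)
P = B + -2.39·ex + -1.82·ey = (3.2446,-0.8779)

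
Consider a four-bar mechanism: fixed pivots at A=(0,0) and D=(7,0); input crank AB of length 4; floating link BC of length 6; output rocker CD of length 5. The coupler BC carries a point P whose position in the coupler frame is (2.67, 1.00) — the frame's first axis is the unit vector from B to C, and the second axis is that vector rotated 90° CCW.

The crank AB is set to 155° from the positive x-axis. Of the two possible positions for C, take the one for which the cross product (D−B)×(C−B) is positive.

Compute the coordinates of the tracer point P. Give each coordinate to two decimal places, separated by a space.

A=(0,0), D=(7.00,0)
B = A + 4.00·(cos155°, sin155°) = (-3.6252, 1.6905)
|BD| = 10.7589
circle(B,6.00) ∩ circle(D,5.00): a=5.8906, h=1.1403
  candidates: C₊=(2.3714,1.8911) cross=12.269; C₋=(2.0131,-0.3613) cross=-12.269
  mode + wants cross > 0 → take C=(2.3714,1.8911) (cross=12.269)
ex = (C−B)/|BC| = (0.9994,0.0334); ey = (-0.0334,0.9994)
P = B + 2.67·ex + 1.00·ey = (-0.9902,2.7792)

-0.99 2.78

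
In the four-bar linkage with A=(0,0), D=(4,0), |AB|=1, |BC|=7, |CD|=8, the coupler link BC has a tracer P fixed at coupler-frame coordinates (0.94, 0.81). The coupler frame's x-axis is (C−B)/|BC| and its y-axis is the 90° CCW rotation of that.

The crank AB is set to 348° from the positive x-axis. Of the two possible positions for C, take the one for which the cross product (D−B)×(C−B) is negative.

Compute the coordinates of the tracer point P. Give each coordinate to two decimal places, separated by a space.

A=(0,0), D=(4.00,0)
B = A + 1.00·(cos348°, sin348°) = (0.9781, -0.2079)
|BD| = 3.0290
circle(B,7.00) ∩ circle(D,8.00): a=-0.9616, h=6.9336
  candidates: C₊=(-0.4571,6.6434) cross=21.002; C₋=(0.4948,-7.1912) cross=-21.002
  mode - wants cross < 0 → take C=(0.4948,-7.1912) (cross=-21.002)
ex = (C−B)/|BC| = (-0.0691,-0.9976); ey = (0.9976,-0.0691)
P = B + 0.94·ex + 0.81·ey = (1.7213,-1.2016)

1.72 -1.20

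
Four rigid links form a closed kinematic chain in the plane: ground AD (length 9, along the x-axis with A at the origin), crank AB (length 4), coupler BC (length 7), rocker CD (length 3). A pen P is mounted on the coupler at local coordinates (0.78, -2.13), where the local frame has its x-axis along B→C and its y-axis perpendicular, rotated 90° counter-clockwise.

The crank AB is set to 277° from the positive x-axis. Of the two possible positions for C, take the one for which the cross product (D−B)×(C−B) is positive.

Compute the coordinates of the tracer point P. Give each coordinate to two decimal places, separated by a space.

2.41 -5.17

A=(0,0), D=(9.00,0)
B = A + 4.00·(cos277°, sin277°) = (0.4875, -3.9702)
|BD| = 9.3928
circle(B,7.00) ∩ circle(D,3.00): a=6.8257, h=1.5524
  candidates: C₊=(6.0173,0.3218) cross=14.581; C₋=(7.3296,-2.4919) cross=-14.581
  mode + wants cross > 0 → take C=(6.0173,0.3218) (cross=14.581)
ex = (C−B)/|BC| = (0.7900,0.6131); ey = (-0.6131,0.7900)
P = B + 0.78·ex + -2.13·ey = (2.4096,-5.1746)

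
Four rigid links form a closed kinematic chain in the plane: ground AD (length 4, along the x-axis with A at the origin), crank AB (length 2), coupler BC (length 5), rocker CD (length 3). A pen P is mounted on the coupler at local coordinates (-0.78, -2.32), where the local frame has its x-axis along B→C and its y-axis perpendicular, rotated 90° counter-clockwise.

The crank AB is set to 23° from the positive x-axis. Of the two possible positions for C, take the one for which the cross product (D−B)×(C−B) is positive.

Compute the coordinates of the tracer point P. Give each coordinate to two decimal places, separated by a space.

A=(0,0), D=(4.00,0)
B = A + 2.00·(cos23°, sin23°) = (1.8410, 0.7815)
|BD| = 2.2961
circle(B,5.00) ∩ circle(D,3.00): a=4.6323, h=1.8821
  candidates: C₊=(6.8373,0.9746) cross=4.321; C₋=(5.5562,-2.5648) cross=-4.321
  mode + wants cross > 0 → take C=(6.8373,0.9746) (cross=4.321)
ex = (C−B)/|BC| = (0.9993,0.0386); ey = (-0.0386,0.9993)
P = B + -0.78·ex + -2.32·ey = (1.1512,-1.5669)

1.15 -1.57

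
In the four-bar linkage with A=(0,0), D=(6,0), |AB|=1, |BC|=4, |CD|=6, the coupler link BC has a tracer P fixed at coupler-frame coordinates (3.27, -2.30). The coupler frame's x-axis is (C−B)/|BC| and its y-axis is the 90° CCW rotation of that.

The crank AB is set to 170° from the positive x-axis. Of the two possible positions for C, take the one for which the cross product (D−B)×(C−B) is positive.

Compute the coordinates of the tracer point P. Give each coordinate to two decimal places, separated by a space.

A=(0,0), D=(6.00,0)
B = A + 1.00·(cos170°, sin170°) = (-0.9848, 0.1736)
|BD| = 6.9870
circle(B,4.00) ∩ circle(D,6.00): a=2.0622, h=3.4274
  candidates: C₊=(1.1620,3.5487) cross=23.947; C₋=(0.9916,-3.3040) cross=-23.947
  mode + wants cross > 0 → take C=(1.1620,3.5487) (cross=23.947)
ex = (C−B)/|BC| = (0.5367,0.8438); ey = (-0.8438,0.5367)
P = B + 3.27·ex + -2.30·ey = (2.7109,1.6984)

2.71 1.70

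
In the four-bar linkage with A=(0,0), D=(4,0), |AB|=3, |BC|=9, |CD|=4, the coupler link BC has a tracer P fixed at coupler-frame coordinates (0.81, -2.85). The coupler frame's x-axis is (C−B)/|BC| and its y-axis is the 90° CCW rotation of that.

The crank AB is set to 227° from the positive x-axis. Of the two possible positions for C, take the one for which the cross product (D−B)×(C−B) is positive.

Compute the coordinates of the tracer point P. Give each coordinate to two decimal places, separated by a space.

A=(0,0), D=(4.00,0)
B = A + 3.00·(cos227°, sin227°) = (-2.0460, -2.1941)
|BD| = 6.4318
circle(B,9.00) ∩ circle(D,4.00): a=8.2689, h=3.5532
  candidates: C₊=(4.5148,3.9667) cross=22.853; C₋=(6.9390,-2.7133) cross=-22.853
  mode + wants cross > 0 → take C=(4.5148,3.9667) (cross=22.853)
ex = (C−B)/|BC| = (0.7290,0.6845); ey = (-0.6845,0.7290)
P = B + 0.81·ex + -2.85·ey = (0.4954,-3.7172)

0.50 -3.72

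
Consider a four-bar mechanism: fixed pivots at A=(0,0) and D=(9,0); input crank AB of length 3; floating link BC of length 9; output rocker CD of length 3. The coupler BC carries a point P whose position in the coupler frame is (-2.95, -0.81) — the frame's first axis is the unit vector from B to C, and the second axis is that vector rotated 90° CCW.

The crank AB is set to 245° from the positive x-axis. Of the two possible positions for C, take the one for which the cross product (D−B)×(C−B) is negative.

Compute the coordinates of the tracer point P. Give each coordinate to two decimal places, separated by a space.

-4.22 -3.53

A=(0,0), D=(9.00,0)
B = A + 3.00·(cos245°, sin245°) = (-1.2679, -2.7189)
|BD| = 10.6217
circle(B,9.00) ∩ circle(D,3.00): a=8.7001, h=2.3038
  candidates: C₊=(6.5527,1.7352) cross=24.470; C₋=(7.7321,-2.7189) cross=-24.470
  mode - wants cross < 0 → take C=(7.7321,-2.7189) (cross=-24.470)
ex = (C−B)/|BC| = (1.0000,0.0000); ey = (-0.0000,1.0000)
P = B + -2.95·ex + -0.81·ey = (-4.2179,-3.5289)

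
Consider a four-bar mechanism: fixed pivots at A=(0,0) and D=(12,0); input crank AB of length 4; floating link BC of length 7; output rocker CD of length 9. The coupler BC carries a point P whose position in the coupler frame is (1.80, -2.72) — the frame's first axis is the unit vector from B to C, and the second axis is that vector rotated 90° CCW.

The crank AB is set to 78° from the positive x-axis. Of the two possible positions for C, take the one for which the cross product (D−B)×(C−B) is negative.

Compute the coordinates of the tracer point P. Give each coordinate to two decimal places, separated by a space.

A=(0,0), D=(12.00,0)
B = A + 4.00·(cos78°, sin78°) = (0.8316, 3.9126)
|BD| = 11.8339
circle(B,7.00) ∩ circle(D,9.00): a=4.5649, h=5.3068
  candidates: C₊=(6.8944,7.4116) cross=62.800; C₋=(3.3852,-2.6050) cross=-62.800
  mode - wants cross < 0 → take C=(3.3852,-2.6050) (cross=-62.800)
ex = (C−B)/|BC| = (0.3648,-0.9311); ey = (0.9311,0.3648)
P = B + 1.80·ex + -2.72·ey = (-1.0443,1.2444)

-1.04 1.24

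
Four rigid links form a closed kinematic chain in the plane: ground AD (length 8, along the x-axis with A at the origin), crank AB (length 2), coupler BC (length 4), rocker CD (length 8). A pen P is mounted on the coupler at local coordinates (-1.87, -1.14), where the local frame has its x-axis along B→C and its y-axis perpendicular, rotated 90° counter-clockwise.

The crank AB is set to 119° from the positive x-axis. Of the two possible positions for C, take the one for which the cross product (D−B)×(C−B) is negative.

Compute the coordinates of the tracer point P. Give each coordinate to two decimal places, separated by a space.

-2.63 3.17

A=(0,0), D=(8.00,0)
B = A + 2.00·(cos119°, sin119°) = (-0.9696, 1.7492)
|BD| = 9.1386
circle(B,4.00) ∩ circle(D,8.00): a=1.9431, h=3.4964
  candidates: C₊=(1.6068,4.8090) cross=31.952; C₋=(0.2683,-2.0544) cross=-31.952
  mode - wants cross < 0 → take C=(0.2683,-2.0544) (cross=-31.952)
ex = (C−B)/|BC| = (0.3095,-0.9509); ey = (0.9509,0.3095)
P = B + -1.87·ex + -1.14·ey = (-2.6324,3.1746)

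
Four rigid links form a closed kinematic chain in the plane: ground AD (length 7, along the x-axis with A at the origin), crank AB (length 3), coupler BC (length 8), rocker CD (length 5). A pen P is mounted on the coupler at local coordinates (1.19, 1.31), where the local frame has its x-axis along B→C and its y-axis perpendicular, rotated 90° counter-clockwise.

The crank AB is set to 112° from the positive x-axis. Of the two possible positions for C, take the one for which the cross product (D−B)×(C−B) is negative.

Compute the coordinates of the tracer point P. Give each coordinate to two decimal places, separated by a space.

A=(0,0), D=(7.00,0)
B = A + 3.00·(cos112°, sin112°) = (-1.1238, 2.7816)
|BD| = 8.5868
circle(B,8.00) ∩ circle(D,5.00): a=6.5643, h=4.5727
  candidates: C₊=(6.5678,4.9813) cross=39.265; C₋=(3.6053,-3.6710) cross=-39.265
  mode - wants cross < 0 → take C=(3.6053,-3.6710) (cross=-39.265)
ex = (C−B)/|BC| = (0.5911,-0.8066); ey = (0.8066,0.5911)
P = B + 1.19·ex + 1.31·ey = (0.6362,2.5961)

0.64 2.60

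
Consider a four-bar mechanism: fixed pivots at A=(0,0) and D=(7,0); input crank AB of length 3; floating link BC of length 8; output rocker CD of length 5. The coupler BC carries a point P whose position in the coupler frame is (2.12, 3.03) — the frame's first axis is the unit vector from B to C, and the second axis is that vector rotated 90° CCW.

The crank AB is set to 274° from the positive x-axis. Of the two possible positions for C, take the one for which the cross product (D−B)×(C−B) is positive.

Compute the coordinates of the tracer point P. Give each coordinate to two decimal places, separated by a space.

-1.44 0.32

A=(0,0), D=(7.00,0)
B = A + 3.00·(cos274°, sin274°) = (0.2093, -2.9927)
|BD| = 7.4209
circle(B,8.00) ∩ circle(D,5.00): a=6.3382, h=4.8814
  candidates: C₊=(4.0406,4.0302) cross=36.224; C₋=(7.9777,-4.9035) cross=-36.224
  mode + wants cross > 0 → take C=(4.0406,4.0302) (cross=36.224)
ex = (C−B)/|BC| = (0.4789,0.8779); ey = (-0.8779,0.4789)
P = B + 2.12·ex + 3.03·ey = (-1.4353,0.3195)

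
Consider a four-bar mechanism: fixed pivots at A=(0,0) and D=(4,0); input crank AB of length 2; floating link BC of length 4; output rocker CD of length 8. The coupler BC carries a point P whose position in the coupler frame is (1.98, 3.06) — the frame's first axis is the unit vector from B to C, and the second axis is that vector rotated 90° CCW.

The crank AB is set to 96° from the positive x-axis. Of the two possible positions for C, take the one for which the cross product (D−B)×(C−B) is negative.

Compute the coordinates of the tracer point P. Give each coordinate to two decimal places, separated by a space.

A=(0,0), D=(4.00,0)
B = A + 2.00·(cos96°, sin96°) = (-0.2091, 1.9890)
|BD| = 4.6554
circle(B,4.00) ∩ circle(D,8.00): a=-2.8277, h=2.8292
  candidates: C₊=(-1.5568,5.7551) cross=13.171; C₋=(-3.9744,0.6392) cross=-13.171
  mode - wants cross < 0 → take C=(-3.9744,0.6392) (cross=-13.171)
ex = (C−B)/|BC| = (-0.9413,-0.3375); ey = (0.3375,-0.9413)
P = B + 1.98·ex + 3.06·ey = (-1.0403,-1.5596)

-1.04 -1.56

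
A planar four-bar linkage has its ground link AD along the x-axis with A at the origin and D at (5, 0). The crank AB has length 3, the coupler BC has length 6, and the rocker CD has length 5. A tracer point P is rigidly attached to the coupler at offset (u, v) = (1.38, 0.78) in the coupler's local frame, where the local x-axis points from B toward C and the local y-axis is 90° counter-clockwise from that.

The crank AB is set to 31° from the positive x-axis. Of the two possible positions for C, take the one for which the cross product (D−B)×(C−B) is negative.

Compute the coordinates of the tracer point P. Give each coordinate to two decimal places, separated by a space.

A=(0,0), D=(5.00,0)
B = A + 3.00·(cos31°, sin31°) = (2.5715, 1.5451)
|BD| = 2.8784
circle(B,6.00) ∩ circle(D,5.00): a=3.3500, h=4.9777
  candidates: C₊=(8.0700,3.9466) cross=14.328; C₋=(2.7259,-4.4529) cross=-14.328
  mode - wants cross < 0 → take C=(2.7259,-4.4529) (cross=-14.328)
ex = (C−B)/|BC| = (0.0257,-0.9997); ey = (0.9997,0.0257)
P = B + 1.38·ex + 0.78·ey = (3.3867,0.1856)

3.39 0.19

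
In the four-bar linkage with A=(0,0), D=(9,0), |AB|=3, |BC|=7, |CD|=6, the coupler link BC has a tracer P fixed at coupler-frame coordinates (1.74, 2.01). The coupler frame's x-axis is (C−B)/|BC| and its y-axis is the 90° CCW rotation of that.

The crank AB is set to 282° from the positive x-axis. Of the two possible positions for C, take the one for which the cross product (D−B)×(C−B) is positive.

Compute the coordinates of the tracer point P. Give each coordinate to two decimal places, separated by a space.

A=(0,0), D=(9.00,0)
B = A + 3.00·(cos282°, sin282°) = (0.6237, -2.9344)
|BD| = 8.8754
circle(B,7.00) ∩ circle(D,6.00): a=5.1701, h=4.7192
  candidates: C₊=(3.9428,3.2287) cross=41.884; C₋=(7.0633,-5.6788) cross=-41.884
  mode + wants cross > 0 → take C=(3.9428,3.2287) (cross=41.884)
ex = (C−B)/|BC| = (0.4741,0.8804); ey = (-0.8804,0.4741)
P = B + 1.74·ex + 2.01·ey = (-0.3209,-0.4494)

-0.32 -0.45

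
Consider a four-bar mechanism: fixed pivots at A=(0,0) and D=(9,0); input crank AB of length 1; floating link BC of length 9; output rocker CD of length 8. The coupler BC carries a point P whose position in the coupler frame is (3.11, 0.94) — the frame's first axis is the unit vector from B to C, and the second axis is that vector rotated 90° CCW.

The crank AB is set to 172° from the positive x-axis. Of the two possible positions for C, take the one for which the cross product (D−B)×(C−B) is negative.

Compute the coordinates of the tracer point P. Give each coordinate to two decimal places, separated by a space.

A=(0,0), D=(9.00,0)
B = A + 1.00·(cos172°, sin172°) = (-0.9903, 0.1392)
|BD| = 9.9912
circle(B,9.00) ∩ circle(D,8.00): a=5.8464, h=6.8425
  candidates: C₊=(4.9508,6.8996) cross=68.365; C₋=(4.7602,-6.7841) cross=-68.365
  mode - wants cross < 0 → take C=(4.7602,-6.7841) (cross=-68.365)
ex = (C−B)/|BC| = (0.6389,-0.7693); ey = (0.7693,0.6389)
P = B + 3.11·ex + 0.94·ey = (1.7199,-1.6526)

1.72 -1.65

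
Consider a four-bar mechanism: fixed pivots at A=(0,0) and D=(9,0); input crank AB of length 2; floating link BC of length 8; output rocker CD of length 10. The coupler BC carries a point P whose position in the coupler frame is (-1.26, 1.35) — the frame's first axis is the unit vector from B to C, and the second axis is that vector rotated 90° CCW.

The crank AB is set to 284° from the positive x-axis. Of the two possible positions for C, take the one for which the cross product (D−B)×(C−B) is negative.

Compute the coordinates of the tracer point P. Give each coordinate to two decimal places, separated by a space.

A=(0,0), D=(9.00,0)
B = A + 2.00·(cos284°, sin284°) = (0.4838, -1.9406)
|BD| = 8.7345
circle(B,8.00) ∩ circle(D,10.00): a=2.3064, h=7.6603
  candidates: C₊=(1.0307,6.0407) cross=66.909; C₋=(4.4346,-8.8970) cross=-66.909
  mode - wants cross < 0 → take C=(4.4346,-8.8970) (cross=-66.909)
ex = (C−B)/|BC| = (0.4938,-0.8696); ey = (0.8696,0.4938)
P = B + -1.26·ex + 1.35·ey = (1.0355,-0.1783)

1.04 -0.18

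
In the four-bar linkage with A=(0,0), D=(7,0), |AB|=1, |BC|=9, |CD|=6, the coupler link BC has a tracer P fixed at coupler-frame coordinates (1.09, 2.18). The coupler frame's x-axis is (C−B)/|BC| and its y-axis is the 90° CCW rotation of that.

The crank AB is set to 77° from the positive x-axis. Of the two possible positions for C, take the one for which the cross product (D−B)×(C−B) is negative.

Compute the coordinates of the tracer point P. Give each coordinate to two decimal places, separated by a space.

2.60 1.54

A=(0,0), D=(7.00,0)
B = A + 1.00·(cos77°, sin77°) = (0.2250, 0.9744)
|BD| = 6.8448
circle(B,9.00) ∩ circle(D,6.00): a=6.7096, h=5.9985
  candidates: C₊=(7.7201,5.9566) cross=41.058; C₋=(6.0123,-5.9181) cross=-41.058
  mode - wants cross < 0 → take C=(6.0123,-5.9181) (cross=-41.058)
ex = (C−B)/|BC| = (0.6430,-0.7658); ey = (0.7658,0.6430)
P = B + 1.09·ex + 2.18·ey = (2.5954,1.5414)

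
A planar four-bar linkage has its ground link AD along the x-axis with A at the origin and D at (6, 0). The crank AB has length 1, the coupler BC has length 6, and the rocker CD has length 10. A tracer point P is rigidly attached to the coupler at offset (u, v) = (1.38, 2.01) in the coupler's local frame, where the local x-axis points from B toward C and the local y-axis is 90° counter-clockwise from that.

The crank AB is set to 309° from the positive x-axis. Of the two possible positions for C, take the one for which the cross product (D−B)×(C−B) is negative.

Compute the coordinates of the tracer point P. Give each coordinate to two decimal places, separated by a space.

A=(0,0), D=(6.00,0)
B = A + 1.00·(cos309°, sin309°) = (0.6293, -0.7771)
|BD| = 5.4266
circle(B,6.00) ∩ circle(D,10.00): a=-3.1836, h=5.0858
  candidates: C₊=(-3.2498,3.8003) cross=27.598; C₋=(-1.7931,-6.2664) cross=-27.598
  mode - wants cross < 0 → take C=(-1.7931,-6.2664) (cross=-27.598)
ex = (C−B)/|BC| = (-0.4037,-0.9149); ey = (0.9149,-0.4037)
P = B + 1.38·ex + 2.01·ey = (1.9111,-2.8512)

1.91 -2.85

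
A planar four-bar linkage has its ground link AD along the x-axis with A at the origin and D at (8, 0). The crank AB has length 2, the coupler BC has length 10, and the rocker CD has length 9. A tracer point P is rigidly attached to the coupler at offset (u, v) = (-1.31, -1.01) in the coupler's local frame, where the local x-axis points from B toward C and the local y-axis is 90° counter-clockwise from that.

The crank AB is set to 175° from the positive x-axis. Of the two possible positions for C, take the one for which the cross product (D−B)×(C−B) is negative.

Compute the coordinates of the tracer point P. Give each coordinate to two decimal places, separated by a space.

A=(0,0), D=(8.00,0)
B = A + 2.00·(cos175°, sin175°) = (-1.9924, 0.1743)
|BD| = 9.9939
circle(B,10.00) ∩ circle(D,9.00): a=5.9475, h=8.0391
  candidates: C₊=(4.0945,8.1084) cross=80.342; C₋=(3.8140,-7.9673) cross=-80.342
  mode - wants cross < 0 → take C=(3.8140,-7.9673) (cross=-80.342)
ex = (C−B)/|BC| = (0.5806,-0.8142); ey = (0.8142,0.5806)
P = B + -1.31·ex + -1.01·ey = (-3.5753,0.6544)

-3.58 0.65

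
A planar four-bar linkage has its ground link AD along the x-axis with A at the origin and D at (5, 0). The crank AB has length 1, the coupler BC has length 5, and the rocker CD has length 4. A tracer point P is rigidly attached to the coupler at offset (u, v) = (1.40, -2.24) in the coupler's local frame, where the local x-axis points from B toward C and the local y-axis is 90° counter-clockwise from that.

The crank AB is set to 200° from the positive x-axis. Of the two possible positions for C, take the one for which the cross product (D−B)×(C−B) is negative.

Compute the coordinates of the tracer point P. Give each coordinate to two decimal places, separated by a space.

-1.24 -2.97

A=(0,0), D=(5.00,0)
B = A + 1.00·(cos200°, sin200°) = (-0.9397, -0.3420)
|BD| = 5.9495
circle(B,5.00) ∩ circle(D,4.00): a=3.7311, h=3.3285
  candidates: C₊=(2.5939,3.1954) cross=19.803; C₋=(2.9766,-3.4505) cross=-19.803
  mode - wants cross < 0 → take C=(2.9766,-3.4505) (cross=-19.803)
ex = (C−B)/|BC| = (0.7833,-0.6217); ey = (0.6217,0.7833)
P = B + 1.40·ex + -2.24·ey = (-1.2357,-2.9669)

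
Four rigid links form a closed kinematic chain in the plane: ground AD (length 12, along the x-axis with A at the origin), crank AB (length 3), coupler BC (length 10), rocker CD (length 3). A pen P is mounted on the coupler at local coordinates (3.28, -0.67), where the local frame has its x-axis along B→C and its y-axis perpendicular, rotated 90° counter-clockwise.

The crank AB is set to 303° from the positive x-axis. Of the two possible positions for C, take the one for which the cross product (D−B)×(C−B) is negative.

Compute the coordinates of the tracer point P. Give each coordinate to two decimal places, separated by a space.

4.88 -3.34

A=(0,0), D=(12.00,0)
B = A + 3.00·(cos303°, sin303°) = (1.6339, -2.5160)
|BD| = 10.6671
circle(B,10.00) ∩ circle(D,3.00): a=9.5990, h=2.8034
  candidates: C₊=(10.3008,2.4724) cross=29.904; C₋=(11.6233,-2.9763) cross=-29.904
  mode - wants cross < 0 → take C=(11.6233,-2.9763) (cross=-29.904)
ex = (C−B)/|BC| = (0.9989,-0.0460); ey = (0.0460,0.9989)
P = B + 3.28·ex + -0.67·ey = (4.8796,-3.3363)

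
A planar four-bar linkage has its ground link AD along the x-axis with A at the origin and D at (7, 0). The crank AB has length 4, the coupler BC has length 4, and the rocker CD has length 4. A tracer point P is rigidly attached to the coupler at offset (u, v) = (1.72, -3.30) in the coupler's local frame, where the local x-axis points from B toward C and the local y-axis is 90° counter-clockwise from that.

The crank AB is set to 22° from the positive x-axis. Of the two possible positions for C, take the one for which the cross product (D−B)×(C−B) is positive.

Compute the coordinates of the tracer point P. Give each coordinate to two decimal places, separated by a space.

A=(0,0), D=(7.00,0)
B = A + 4.00·(cos22°, sin22°) = (3.7087, 1.4984)
|BD| = 3.6163
circle(B,4.00) ∩ circle(D,4.00): a=1.8082, h=3.5680
  candidates: C₊=(6.8328,3.9965) cross=12.903; C₋=(3.8760,-2.4981) cross=-12.903
  mode + wants cross > 0 → take C=(6.8328,3.9965) (cross=12.903)
ex = (C−B)/|BC| = (0.7810,0.6245); ey = (-0.6245,0.7810)
P = B + 1.72·ex + -3.30·ey = (7.1130,-0.0047)

7.11 -0.00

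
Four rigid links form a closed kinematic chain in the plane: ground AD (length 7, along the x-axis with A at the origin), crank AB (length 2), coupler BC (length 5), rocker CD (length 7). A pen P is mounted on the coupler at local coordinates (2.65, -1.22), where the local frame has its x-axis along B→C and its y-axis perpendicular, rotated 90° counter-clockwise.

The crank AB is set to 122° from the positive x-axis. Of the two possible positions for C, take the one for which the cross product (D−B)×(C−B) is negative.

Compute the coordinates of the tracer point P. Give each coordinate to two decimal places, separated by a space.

-1.29 -1.21

A=(0,0), D=(7.00,0)
B = A + 2.00·(cos122°, sin122°) = (-1.0598, 1.6961)
|BD| = 8.2364
circle(B,5.00) ∩ circle(D,7.00): a=2.6612, h=4.2329
  candidates: C₊=(2.4160,5.2903) cross=34.864; C₋=(0.6727,-2.9941) cross=-34.864
  mode - wants cross < 0 → take C=(0.6727,-2.9941) (cross=-34.864)
ex = (C−B)/|BC| = (0.3465,-0.9380); ey = (0.9380,0.3465)
P = B + 2.65·ex + -1.22·ey = (-1.2860,-1.2125)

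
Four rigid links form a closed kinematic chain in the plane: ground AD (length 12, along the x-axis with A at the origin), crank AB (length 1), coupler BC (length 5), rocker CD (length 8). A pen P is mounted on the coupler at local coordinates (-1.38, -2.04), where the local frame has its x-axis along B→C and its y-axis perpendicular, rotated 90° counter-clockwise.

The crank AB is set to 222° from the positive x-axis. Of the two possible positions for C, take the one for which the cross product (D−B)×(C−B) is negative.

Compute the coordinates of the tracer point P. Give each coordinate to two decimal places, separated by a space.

-2.49 -2.41

A=(0,0), D=(12.00,0)
B = A + 1.00·(cos222°, sin222°) = (-0.7431, -0.6691)
|BD| = 12.7607
circle(B,5.00) ∩ circle(D,8.00): a=4.8522, h=1.2066
  candidates: C₊=(4.0391,0.7903) cross=15.397; C₋=(4.1657,-1.6197) cross=-15.397
  mode - wants cross < 0 → take C=(4.1657,-1.6197) (cross=-15.397)
ex = (C−B)/|BC| = (0.9818,-0.1901); ey = (0.1901,0.9818)
P = B + -1.38·ex + -2.04·ey = (-2.4858,-2.4096)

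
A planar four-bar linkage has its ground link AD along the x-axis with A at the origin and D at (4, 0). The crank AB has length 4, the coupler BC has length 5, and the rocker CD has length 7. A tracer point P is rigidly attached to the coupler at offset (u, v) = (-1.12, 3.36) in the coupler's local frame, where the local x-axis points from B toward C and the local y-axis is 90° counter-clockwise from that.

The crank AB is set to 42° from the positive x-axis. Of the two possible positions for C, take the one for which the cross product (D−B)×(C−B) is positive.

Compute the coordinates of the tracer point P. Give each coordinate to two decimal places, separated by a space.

-0.41 3.72

A=(0,0), D=(4.00,0)
B = A + 4.00·(cos42°, sin42°) = (2.9726, 2.6765)
|BD| = 2.8669
circle(B,5.00) ∩ circle(D,7.00): a=-2.7522, h=4.1744
  candidates: C₊=(5.8834,6.7419) cross=11.968; C₋=(-1.9108,3.7499) cross=-11.968
  mode + wants cross > 0 → take C=(5.8834,6.7419) (cross=11.968)
ex = (C−B)/|BC| = (0.5822,0.8131); ey = (-0.8131,0.5822)
P = B + -1.12·ex + 3.36·ey = (-0.4114,3.7220)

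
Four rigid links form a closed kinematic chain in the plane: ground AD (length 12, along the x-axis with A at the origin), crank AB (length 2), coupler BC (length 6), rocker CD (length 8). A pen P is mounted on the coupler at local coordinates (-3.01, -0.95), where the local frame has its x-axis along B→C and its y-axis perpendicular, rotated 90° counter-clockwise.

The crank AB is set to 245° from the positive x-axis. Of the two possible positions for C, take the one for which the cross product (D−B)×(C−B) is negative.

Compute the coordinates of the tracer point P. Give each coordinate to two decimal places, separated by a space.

-4.00 -1.80

A=(0,0), D=(12.00,0)
B = A + 2.00·(cos245°, sin245°) = (-0.8452, -1.8126)
|BD| = 12.9725
circle(B,6.00) ∩ circle(D,8.00): a=5.4070, h=2.6007
  candidates: C₊=(4.1454,1.5181) cross=33.738; C₋=(4.8722,-3.6323) cross=-33.738
  mode - wants cross < 0 → take C=(4.8722,-3.6323) (cross=-33.738)
ex = (C−B)/|BC| = (0.9529,-0.3033); ey = (0.3033,0.9529)
P = B + -3.01·ex + -0.95·ey = (-4.0016,-1.8050)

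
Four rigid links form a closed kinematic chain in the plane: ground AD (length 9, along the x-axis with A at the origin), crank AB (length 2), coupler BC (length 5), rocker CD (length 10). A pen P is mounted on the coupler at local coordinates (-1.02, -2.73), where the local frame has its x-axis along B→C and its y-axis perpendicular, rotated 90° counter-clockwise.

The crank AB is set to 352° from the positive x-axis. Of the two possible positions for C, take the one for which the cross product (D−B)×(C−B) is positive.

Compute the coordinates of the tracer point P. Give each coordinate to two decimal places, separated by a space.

A=(0,0), D=(9.00,0)
B = A + 2.00·(cos352°, sin352°) = (1.9805, -0.2783)
|BD| = 7.0250
circle(B,5.00) ∩ circle(D,10.00): a=-1.8256, h=4.6548
  candidates: C₊=(-0.0281,4.3005) cross=32.700; C₋=(0.3408,-5.0018) cross=-32.700
  mode + wants cross > 0 → take C=(-0.0281,4.3005) (cross=32.700)
ex = (C−B)/|BC| = (-0.4017,0.9158); ey = (-0.9158,-0.4017)
P = B + -1.02·ex + -2.73·ey = (4.8903,-0.1157)

4.89 -0.12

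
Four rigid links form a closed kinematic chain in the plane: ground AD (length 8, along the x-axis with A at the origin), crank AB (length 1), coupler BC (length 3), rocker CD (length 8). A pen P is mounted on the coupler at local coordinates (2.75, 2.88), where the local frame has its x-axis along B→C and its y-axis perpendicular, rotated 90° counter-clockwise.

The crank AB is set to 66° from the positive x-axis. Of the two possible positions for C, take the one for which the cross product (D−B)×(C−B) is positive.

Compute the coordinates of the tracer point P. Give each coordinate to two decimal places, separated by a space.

A=(0,0), D=(8.00,0)
B = A + 1.00·(cos66°, sin66°) = (0.4067, 0.9135)
|BD| = 7.6480
circle(B,3.00) ∩ circle(D,8.00): a=0.2283, h=2.9913
  candidates: C₊=(0.9907,3.8562) cross=22.878; C₋=(0.2761,-2.0836) cross=-22.878
  mode + wants cross > 0 → take C=(0.9907,3.8562) (cross=22.878)
ex = (C−B)/|BC| = (0.1947,0.9809); ey = (-0.9809,0.1947)
P = B + 2.75·ex + 2.88·ey = (-1.8829,4.1716)

-1.88 4.17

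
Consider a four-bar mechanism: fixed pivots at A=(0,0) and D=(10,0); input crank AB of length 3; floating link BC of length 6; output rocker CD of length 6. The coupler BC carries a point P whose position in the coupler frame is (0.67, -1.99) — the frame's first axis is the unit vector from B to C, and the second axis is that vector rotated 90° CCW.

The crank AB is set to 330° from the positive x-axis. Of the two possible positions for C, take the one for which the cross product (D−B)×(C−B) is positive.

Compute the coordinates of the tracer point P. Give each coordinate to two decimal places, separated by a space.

4.67 -1.83

A=(0,0), D=(10.00,0)
B = A + 3.00·(cos330°, sin330°) = (2.5981, -1.5000)
|BD| = 7.5524
circle(B,6.00) ∩ circle(D,6.00): a=3.7762, h=4.6627
  candidates: C₊=(5.3730,3.8198) cross=35.214; C₋=(7.2251,-5.3198) cross=-35.214
  mode + wants cross > 0 → take C=(5.3730,3.8198) (cross=35.214)
ex = (C−B)/|BC| = (0.4625,0.8866); ey = (-0.8866,0.4625)
P = B + 0.67·ex + -1.99·ey = (4.6723,-1.8263)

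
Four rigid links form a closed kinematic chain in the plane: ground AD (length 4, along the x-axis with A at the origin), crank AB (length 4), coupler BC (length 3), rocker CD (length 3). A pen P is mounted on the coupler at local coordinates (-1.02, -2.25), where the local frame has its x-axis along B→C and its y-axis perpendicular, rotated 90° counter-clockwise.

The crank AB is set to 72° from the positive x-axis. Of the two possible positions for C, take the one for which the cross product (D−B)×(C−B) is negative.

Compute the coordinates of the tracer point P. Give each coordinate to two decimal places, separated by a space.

-0.97 4.92

A=(0,0), D=(4.00,0)
B = A + 4.00·(cos72°, sin72°) = (1.2361, 3.8042)
|BD| = 4.7023
circle(B,3.00) ∩ circle(D,3.00): a=2.3511, h=1.8634
  candidates: C₊=(4.1255,2.9974) cross=8.762; C₋=(1.1105,0.8069) cross=-8.762
  mode - wants cross < 0 → take C=(1.1105,0.8069) (cross=-8.762)
ex = (C−B)/|BC| = (-0.0418,-0.9991); ey = (0.9991,-0.0418)
P = B + -1.02·ex + -2.25·ey = (-0.9693,4.9175)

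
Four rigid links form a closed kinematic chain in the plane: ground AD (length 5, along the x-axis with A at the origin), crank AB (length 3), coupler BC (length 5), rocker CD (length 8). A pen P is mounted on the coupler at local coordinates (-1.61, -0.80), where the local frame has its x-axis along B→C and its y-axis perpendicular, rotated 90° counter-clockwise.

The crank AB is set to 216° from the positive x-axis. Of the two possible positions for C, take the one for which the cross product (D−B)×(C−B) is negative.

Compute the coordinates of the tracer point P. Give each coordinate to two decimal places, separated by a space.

-3.89 -0.72

A=(0,0), D=(5.00,0)
B = A + 3.00·(cos216°, sin216°) = (-2.4271, -1.7634)
|BD| = 7.6335
circle(B,5.00) ∩ circle(D,8.00): a=1.2622, h=4.8381
  candidates: C₊=(-2.3166,3.2354) cross=36.931; C₋=(-0.0814,-6.1790) cross=-36.931
  mode - wants cross < 0 → take C=(-0.0814,-6.1790) (cross=-36.931)
ex = (C−B)/|BC| = (0.4691,-0.8831); ey = (0.8831,0.4691)
P = B + -1.61·ex + -0.80·ey = (-3.8889,-0.7168)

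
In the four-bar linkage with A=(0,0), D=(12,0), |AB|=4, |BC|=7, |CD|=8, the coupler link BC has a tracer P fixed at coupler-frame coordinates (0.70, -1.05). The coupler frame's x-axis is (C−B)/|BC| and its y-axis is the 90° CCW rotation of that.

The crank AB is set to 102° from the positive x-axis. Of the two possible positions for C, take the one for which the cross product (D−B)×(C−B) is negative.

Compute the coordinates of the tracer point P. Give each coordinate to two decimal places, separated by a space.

A=(0,0), D=(12.00,0)
B = A + 4.00·(cos102°, sin102°) = (-0.8316, 3.9126)
|BD| = 13.4149
circle(B,7.00) ∩ circle(D,8.00): a=6.1484, h=3.3463
  candidates: C₊=(6.0254,5.3201) cross=44.890; C₋=(4.0734,-1.0814) cross=-44.890
  mode - wants cross < 0 → take C=(4.0734,-1.0814) (cross=-44.890)
ex = (C−B)/|BC| = (0.7007,-0.7134); ey = (0.7134,0.7007)
P = B + 0.70·ex + -1.05·ey = (-1.0902,2.6774)

-1.09 2.68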